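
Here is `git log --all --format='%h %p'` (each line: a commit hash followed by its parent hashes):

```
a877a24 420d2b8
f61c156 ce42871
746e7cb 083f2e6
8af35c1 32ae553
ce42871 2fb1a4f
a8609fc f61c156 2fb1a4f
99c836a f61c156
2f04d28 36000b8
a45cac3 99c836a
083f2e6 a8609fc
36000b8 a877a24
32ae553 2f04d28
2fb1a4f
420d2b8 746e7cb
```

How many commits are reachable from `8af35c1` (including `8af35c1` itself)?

Walking parent pointers from 8af35c1: reachable set = {083f2e6, 2f04d28, 2fb1a4f, 32ae553, 36000b8, 420d2b8, 746e7cb, 8af35c1, a8609fc, a877a24, ce42871, f61c156}.
That is 12 commits.

12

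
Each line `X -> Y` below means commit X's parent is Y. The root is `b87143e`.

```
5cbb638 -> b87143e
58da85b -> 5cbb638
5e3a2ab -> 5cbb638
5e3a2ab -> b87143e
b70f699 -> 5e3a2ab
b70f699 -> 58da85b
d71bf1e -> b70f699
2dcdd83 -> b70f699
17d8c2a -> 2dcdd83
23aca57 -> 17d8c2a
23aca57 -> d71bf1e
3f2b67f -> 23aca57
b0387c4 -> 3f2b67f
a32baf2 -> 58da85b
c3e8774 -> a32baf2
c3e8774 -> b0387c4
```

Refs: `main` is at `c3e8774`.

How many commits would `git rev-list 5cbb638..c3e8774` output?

Reachable from c3e8774: {17d8c2a, 23aca57, 2dcdd83, 3f2b67f, 58da85b, 5cbb638, 5e3a2ab, a32baf2, b0387c4, b70f699, b87143e, c3e8774, d71bf1e}.
Reachable from 5cbb638: {5cbb638, b87143e}.
In c3e8774's history but not 5cbb638's: {17d8c2a, 23aca57, 2dcdd83, 3f2b67f, 58da85b, 5e3a2ab, a32baf2, b0387c4, b70f699, c3e8774, d71bf1e} — 11 commits.

11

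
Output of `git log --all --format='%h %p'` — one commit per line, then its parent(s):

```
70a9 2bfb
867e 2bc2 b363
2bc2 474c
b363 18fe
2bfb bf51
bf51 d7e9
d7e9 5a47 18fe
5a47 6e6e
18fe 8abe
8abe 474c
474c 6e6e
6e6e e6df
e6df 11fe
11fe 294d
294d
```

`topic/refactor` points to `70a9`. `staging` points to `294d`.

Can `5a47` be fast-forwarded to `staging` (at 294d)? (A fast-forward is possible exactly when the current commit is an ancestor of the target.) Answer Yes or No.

A fast-forward from 5a47 to 294d is possible iff 5a47 is an ancestor of 294d.
Ancestors of 294d: {294d}.
5a47 is not among them, so fast-forward is not possible.

No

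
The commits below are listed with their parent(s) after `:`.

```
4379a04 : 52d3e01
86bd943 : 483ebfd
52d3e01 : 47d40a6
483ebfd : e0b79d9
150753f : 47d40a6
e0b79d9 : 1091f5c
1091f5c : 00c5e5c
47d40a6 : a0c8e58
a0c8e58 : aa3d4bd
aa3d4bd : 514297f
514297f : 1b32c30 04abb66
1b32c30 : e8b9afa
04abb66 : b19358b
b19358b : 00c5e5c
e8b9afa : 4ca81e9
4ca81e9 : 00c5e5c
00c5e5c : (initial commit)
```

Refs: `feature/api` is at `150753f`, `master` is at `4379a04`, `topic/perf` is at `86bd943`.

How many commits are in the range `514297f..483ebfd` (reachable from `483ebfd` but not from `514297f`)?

Reachable from 483ebfd: {00c5e5c, 1091f5c, 483ebfd, e0b79d9}.
Reachable from 514297f: {00c5e5c, 04abb66, 1b32c30, 4ca81e9, 514297f, b19358b, e8b9afa}.
In 483ebfd's history but not 514297f's: {1091f5c, 483ebfd, e0b79d9} — 3 commits.

3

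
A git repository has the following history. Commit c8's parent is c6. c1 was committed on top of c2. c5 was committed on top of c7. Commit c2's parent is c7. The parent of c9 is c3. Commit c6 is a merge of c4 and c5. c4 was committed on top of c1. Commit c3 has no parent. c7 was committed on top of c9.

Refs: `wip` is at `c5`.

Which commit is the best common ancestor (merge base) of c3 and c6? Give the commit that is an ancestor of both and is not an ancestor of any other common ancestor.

c3

Ancestors of c3: {c3}.
Ancestors of c6: {c1, c2, c3, c4, c5, c6, c7, c9}.
Common ancestors: {c3}.
The only common ancestor is c3, so it is the merge base.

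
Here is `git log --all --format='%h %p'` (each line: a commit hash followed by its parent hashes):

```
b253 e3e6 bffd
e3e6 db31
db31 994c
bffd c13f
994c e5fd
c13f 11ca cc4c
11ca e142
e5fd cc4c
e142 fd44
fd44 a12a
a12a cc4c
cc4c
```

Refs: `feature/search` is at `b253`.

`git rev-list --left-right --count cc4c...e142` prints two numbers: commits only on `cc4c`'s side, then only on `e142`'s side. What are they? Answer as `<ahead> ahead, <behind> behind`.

Reachable from cc4c: {cc4c}.
Reachable from e142: {a12a, cc4c, e142, fd44}.
Only in cc4c's history (ahead): {} — 0.
Only in e142's history (behind): {a12a, e142, fd44} — 3.

0 ahead, 3 behind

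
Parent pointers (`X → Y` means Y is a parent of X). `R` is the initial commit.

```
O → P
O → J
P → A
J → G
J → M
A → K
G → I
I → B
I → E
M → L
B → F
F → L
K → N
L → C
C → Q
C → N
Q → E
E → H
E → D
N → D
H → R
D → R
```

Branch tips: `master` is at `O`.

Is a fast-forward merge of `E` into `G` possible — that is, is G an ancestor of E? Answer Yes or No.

No

A fast-forward from G to E is possible iff G is an ancestor of E.
Ancestors of E: {D, E, H, R}.
G is not among them, so fast-forward is not possible.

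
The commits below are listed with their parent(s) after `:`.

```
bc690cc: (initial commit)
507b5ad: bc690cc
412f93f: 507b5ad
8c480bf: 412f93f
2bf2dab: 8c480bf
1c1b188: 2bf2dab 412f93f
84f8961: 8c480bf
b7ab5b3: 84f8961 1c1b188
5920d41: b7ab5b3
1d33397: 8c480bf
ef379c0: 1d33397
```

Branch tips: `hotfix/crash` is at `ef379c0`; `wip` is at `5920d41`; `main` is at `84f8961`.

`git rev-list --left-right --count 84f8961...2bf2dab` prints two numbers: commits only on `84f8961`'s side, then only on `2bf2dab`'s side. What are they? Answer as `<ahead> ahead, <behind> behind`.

Reachable from 84f8961: {412f93f, 507b5ad, 84f8961, 8c480bf, bc690cc}.
Reachable from 2bf2dab: {2bf2dab, 412f93f, 507b5ad, 8c480bf, bc690cc}.
Only in 84f8961's history (ahead): {84f8961} — 1.
Only in 2bf2dab's history (behind): {2bf2dab} — 1.

1 ahead, 1 behind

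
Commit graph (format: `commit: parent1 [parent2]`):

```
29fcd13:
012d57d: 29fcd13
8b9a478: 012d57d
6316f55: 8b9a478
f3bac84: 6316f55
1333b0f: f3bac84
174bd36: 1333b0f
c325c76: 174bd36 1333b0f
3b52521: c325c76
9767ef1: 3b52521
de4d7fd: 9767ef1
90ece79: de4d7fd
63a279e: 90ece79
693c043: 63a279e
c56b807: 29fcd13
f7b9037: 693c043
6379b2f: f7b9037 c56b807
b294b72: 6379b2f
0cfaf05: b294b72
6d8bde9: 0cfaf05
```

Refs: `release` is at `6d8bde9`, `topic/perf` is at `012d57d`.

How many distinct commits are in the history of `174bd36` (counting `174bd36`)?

Walking parent pointers from 174bd36: reachable set = {012d57d, 1333b0f, 174bd36, 29fcd13, 6316f55, 8b9a478, f3bac84}.
That is 7 commits.

7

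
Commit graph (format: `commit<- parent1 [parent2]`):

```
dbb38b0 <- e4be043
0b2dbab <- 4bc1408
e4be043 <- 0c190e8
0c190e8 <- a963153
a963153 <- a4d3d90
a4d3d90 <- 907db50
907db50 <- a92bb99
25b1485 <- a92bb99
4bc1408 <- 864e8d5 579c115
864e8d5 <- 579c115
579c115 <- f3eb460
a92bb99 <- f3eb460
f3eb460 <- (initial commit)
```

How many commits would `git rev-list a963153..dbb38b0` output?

Reachable from dbb38b0: {0c190e8, 907db50, a4d3d90, a92bb99, a963153, dbb38b0, e4be043, f3eb460}.
Reachable from a963153: {907db50, a4d3d90, a92bb99, a963153, f3eb460}.
In dbb38b0's history but not a963153's: {0c190e8, dbb38b0, e4be043} — 3 commits.

3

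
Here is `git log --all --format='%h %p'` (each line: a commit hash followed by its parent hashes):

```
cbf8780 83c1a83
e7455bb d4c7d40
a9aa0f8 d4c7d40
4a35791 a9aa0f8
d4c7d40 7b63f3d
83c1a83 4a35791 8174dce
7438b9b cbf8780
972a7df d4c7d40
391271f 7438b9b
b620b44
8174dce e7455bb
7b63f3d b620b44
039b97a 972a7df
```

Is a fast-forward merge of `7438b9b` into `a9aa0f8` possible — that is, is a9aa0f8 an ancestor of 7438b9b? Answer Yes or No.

A fast-forward from a9aa0f8 to 7438b9b is possible iff a9aa0f8 is an ancestor of 7438b9b.
Ancestors of 7438b9b: {4a35791, 7438b9b, 7b63f3d, 8174dce, 83c1a83, a9aa0f8, b620b44, cbf8780, d4c7d40, e7455bb}.
a9aa0f8 is among them, so fast-forward is possible.

Yes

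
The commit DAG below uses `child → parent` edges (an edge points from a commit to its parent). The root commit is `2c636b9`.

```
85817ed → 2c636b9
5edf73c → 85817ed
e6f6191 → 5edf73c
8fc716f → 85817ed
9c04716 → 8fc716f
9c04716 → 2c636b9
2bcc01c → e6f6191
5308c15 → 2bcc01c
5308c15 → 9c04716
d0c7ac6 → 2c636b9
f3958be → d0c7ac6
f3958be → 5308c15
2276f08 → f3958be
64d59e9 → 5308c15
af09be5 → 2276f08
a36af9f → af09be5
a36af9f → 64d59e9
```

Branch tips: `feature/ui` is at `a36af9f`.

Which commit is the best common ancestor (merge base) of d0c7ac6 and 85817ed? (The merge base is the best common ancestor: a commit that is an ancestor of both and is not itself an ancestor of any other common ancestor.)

Ancestors of d0c7ac6: {2c636b9, d0c7ac6}.
Ancestors of 85817ed: {2c636b9, 85817ed}.
Common ancestors: {2c636b9}.
The only common ancestor is 2c636b9, so it is the merge base.

2c636b9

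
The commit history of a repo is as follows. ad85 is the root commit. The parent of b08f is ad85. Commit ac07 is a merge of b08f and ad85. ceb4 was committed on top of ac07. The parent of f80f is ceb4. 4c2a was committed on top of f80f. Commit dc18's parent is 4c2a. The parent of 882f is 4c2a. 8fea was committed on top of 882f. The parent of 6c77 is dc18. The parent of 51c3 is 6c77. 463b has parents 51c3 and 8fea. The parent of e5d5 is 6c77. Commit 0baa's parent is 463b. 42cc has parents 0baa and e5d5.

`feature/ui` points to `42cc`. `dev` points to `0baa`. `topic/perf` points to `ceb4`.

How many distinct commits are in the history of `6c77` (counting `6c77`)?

8

Walking parent pointers from 6c77: reachable set = {4c2a, 6c77, ac07, ad85, b08f, ceb4, dc18, f80f}.
That is 8 commits.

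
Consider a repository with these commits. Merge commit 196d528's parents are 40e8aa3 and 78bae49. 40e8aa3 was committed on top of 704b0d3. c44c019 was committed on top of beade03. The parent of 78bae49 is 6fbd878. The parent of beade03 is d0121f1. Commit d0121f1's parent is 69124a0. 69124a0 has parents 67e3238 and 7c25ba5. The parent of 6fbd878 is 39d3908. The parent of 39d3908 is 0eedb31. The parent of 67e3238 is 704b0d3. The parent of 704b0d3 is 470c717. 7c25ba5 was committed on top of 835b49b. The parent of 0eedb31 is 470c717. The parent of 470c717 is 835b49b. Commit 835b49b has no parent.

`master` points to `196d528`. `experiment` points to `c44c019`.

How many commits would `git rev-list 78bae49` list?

Walking parent pointers from 78bae49: reachable set = {0eedb31, 39d3908, 470c717, 6fbd878, 78bae49, 835b49b}.
That is 6 commits.

6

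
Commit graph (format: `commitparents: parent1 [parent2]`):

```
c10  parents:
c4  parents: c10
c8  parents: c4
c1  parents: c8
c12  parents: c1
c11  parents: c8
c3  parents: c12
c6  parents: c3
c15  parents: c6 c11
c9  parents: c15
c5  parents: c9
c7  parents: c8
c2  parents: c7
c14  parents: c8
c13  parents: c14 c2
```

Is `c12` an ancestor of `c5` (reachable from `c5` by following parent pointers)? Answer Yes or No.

Yes

Ancestors of c5 (commits reachable by following parents): {c1, c10, c11, c12, c15, c3, c4, c5, c6, c8, c9}.
c12 is in that set, so it is an ancestor of c5.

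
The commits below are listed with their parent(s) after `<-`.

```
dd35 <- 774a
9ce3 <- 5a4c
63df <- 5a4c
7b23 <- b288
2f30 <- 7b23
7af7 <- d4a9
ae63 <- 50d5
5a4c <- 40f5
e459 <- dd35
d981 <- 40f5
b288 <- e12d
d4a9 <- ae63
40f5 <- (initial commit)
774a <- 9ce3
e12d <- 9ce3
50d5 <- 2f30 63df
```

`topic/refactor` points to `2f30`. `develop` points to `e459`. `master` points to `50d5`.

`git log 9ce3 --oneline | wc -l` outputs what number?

Walking parent pointers from 9ce3: reachable set = {40f5, 5a4c, 9ce3}.
That is 3 commits.

3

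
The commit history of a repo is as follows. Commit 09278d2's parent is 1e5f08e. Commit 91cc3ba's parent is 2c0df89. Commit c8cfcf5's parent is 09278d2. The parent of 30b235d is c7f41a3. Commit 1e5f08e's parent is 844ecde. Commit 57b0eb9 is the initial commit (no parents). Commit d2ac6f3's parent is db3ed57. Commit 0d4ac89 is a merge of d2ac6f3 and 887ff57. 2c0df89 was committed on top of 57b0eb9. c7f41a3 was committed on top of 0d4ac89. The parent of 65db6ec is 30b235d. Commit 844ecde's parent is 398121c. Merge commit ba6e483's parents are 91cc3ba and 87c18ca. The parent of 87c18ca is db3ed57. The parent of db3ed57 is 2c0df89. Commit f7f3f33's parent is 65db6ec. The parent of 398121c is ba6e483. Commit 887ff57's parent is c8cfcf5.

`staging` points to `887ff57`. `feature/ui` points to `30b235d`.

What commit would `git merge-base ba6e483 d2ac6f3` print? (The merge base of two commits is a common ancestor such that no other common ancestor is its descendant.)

db3ed57

Ancestors of ba6e483: {2c0df89, 57b0eb9, 87c18ca, 91cc3ba, ba6e483, db3ed57}.
Ancestors of d2ac6f3: {2c0df89, 57b0eb9, d2ac6f3, db3ed57}.
Common ancestors: {2c0df89, 57b0eb9, db3ed57}.
Among these, db3ed57 is not an ancestor of any other common ancestor — it is the merge base.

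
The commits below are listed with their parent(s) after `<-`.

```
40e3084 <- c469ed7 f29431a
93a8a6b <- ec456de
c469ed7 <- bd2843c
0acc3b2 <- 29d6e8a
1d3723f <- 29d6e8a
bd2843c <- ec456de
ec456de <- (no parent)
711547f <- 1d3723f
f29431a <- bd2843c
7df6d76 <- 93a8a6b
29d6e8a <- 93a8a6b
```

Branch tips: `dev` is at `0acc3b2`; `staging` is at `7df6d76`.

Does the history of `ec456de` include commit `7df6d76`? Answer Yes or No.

Ancestors of ec456de: {ec456de}.
7df6d76 is not in that set, so it is not an ancestor of ec456de.

No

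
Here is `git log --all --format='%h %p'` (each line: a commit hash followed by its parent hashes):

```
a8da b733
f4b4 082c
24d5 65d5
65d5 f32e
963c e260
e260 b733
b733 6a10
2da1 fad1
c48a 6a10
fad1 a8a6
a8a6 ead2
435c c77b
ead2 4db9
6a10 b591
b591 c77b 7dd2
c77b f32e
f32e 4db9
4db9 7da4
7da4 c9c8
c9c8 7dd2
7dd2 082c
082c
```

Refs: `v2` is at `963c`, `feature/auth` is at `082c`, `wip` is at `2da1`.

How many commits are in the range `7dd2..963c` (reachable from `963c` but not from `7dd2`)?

Reachable from 963c: {082c, 4db9, 6a10, 7da4, 7dd2, 963c, b591, b733, c77b, c9c8, e260, f32e}.
Reachable from 7dd2: {082c, 7dd2}.
In 963c's history but not 7dd2's: {4db9, 6a10, 7da4, 963c, b591, b733, c77b, c9c8, e260, f32e} — 10 commits.

10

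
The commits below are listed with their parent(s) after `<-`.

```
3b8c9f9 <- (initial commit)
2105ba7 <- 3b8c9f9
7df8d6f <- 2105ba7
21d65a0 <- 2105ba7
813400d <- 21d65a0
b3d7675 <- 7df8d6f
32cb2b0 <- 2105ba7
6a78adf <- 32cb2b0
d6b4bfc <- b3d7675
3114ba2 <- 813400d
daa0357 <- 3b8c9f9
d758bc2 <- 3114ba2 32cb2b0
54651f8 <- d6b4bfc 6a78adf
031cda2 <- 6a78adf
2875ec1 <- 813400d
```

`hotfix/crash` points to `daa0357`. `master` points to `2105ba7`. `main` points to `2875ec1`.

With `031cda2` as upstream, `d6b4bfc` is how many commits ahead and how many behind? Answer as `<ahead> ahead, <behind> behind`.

Reachable from d6b4bfc: {2105ba7, 3b8c9f9, 7df8d6f, b3d7675, d6b4bfc}.
Reachable from 031cda2: {031cda2, 2105ba7, 32cb2b0, 3b8c9f9, 6a78adf}.
Only in d6b4bfc's history (ahead): {7df8d6f, b3d7675, d6b4bfc} — 3.
Only in 031cda2's history (behind): {031cda2, 32cb2b0, 6a78adf} — 3.

3 ahead, 3 behind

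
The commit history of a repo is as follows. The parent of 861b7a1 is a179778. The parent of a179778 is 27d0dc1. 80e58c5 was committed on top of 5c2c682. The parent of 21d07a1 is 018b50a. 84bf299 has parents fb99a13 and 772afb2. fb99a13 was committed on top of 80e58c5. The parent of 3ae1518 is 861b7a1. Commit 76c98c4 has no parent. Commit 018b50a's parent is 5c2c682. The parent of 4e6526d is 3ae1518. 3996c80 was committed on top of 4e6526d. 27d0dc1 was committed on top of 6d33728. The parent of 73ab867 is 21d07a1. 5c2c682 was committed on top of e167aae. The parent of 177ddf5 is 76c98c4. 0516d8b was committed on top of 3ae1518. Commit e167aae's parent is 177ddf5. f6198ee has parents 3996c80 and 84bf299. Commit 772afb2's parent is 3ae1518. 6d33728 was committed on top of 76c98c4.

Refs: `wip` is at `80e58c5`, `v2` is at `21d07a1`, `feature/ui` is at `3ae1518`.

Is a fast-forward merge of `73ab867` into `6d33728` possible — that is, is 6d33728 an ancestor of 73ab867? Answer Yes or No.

No

A fast-forward from 6d33728 to 73ab867 is possible iff 6d33728 is an ancestor of 73ab867.
Ancestors of 73ab867: {018b50a, 177ddf5, 21d07a1, 5c2c682, 73ab867, 76c98c4, e167aae}.
6d33728 is not among them, so fast-forward is not possible.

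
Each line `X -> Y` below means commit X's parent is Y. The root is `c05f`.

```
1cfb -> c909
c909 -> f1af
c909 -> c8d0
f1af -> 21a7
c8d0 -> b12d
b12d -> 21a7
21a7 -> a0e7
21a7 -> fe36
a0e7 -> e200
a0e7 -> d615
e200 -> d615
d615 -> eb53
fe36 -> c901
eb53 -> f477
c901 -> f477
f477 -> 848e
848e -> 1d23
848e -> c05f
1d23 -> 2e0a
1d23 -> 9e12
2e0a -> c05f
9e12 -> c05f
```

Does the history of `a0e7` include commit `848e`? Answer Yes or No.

Yes

Ancestors of a0e7 (commits reachable by following parents): {1d23, 2e0a, 848e, 9e12, a0e7, c05f, d615, e200, eb53, f477}.
848e is in that set, so it is an ancestor of a0e7.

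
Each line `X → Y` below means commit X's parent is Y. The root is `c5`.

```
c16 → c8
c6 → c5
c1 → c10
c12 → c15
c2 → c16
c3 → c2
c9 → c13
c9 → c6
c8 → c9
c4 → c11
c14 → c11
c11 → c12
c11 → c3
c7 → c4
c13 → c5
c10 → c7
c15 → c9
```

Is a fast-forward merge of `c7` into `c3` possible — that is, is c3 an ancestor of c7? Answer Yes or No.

Yes

A fast-forward from c3 to c7 is possible iff c3 is an ancestor of c7.
Ancestors of c7: {c11, c12, c13, c15, c16, c2, c3, c4, c5, c6, c7, c8, c9}.
c3 is among them, so fast-forward is possible.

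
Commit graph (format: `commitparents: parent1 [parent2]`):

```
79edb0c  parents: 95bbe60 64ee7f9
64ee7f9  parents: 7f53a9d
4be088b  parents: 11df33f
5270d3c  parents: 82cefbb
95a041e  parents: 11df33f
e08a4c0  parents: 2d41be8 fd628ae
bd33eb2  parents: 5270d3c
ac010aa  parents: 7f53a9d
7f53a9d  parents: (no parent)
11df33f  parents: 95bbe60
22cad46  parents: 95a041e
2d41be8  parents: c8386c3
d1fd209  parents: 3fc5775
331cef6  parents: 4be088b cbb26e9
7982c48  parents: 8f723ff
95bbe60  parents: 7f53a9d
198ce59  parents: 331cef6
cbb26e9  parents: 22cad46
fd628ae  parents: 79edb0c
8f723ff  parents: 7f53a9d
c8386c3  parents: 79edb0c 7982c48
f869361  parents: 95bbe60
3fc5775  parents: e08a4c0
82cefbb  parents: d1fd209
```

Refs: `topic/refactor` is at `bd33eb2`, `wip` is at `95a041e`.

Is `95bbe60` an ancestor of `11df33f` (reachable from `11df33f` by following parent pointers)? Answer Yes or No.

Yes

Ancestors of 11df33f (commits reachable by following parents): {11df33f, 7f53a9d, 95bbe60}.
95bbe60 is in that set, so it is an ancestor of 11df33f.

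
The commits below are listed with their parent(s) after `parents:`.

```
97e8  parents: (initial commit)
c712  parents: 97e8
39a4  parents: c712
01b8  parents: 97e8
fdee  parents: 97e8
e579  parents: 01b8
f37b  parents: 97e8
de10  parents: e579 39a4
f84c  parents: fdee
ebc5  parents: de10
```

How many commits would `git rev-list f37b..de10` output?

Reachable from de10: {01b8, 39a4, 97e8, c712, de10, e579}.
Reachable from f37b: {97e8, f37b}.
In de10's history but not f37b's: {01b8, 39a4, c712, de10, e579} — 5 commits.

5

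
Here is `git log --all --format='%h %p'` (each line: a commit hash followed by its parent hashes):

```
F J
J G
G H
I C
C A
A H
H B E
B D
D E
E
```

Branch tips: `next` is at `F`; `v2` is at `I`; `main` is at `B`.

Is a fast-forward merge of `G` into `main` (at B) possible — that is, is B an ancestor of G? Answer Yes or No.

A fast-forward from B to G is possible iff B is an ancestor of G.
Ancestors of G: {B, D, E, G, H}.
B is among them, so fast-forward is possible.

Yes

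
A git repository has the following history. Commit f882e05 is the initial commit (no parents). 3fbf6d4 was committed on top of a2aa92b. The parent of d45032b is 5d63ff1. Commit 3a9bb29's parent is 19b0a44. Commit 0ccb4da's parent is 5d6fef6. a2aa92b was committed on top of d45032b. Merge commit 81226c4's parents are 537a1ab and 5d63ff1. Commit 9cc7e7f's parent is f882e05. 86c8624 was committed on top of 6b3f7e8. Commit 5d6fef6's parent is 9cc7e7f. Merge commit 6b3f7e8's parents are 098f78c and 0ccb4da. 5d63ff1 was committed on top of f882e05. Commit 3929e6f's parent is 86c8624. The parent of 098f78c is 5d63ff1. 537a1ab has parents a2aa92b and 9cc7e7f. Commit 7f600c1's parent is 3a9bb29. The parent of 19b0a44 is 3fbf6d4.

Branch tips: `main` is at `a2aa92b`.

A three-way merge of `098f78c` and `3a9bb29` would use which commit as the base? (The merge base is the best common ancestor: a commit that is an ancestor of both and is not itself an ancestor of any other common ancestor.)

Ancestors of 098f78c: {098f78c, 5d63ff1, f882e05}.
Ancestors of 3a9bb29: {19b0a44, 3a9bb29, 3fbf6d4, 5d63ff1, a2aa92b, d45032b, f882e05}.
Common ancestors: {5d63ff1, f882e05}.
Among these, 5d63ff1 is not an ancestor of any other common ancestor — it is the merge base.

5d63ff1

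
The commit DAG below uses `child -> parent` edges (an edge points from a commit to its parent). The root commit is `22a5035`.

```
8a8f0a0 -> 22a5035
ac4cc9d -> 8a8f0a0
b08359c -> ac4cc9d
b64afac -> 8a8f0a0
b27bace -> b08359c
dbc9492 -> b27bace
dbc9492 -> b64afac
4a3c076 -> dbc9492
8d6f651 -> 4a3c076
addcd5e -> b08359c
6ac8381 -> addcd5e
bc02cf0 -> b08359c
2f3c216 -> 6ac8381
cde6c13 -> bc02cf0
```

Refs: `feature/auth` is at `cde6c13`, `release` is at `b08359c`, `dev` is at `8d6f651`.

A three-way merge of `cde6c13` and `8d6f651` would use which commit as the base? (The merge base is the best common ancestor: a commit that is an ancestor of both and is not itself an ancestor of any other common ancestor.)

Ancestors of cde6c13: {22a5035, 8a8f0a0, ac4cc9d, b08359c, bc02cf0, cde6c13}.
Ancestors of 8d6f651: {22a5035, 4a3c076, 8a8f0a0, 8d6f651, ac4cc9d, b08359c, b27bace, b64afac, dbc9492}.
Common ancestors: {22a5035, 8a8f0a0, ac4cc9d, b08359c}.
Among these, b08359c is not an ancestor of any other common ancestor — it is the merge base.

b08359c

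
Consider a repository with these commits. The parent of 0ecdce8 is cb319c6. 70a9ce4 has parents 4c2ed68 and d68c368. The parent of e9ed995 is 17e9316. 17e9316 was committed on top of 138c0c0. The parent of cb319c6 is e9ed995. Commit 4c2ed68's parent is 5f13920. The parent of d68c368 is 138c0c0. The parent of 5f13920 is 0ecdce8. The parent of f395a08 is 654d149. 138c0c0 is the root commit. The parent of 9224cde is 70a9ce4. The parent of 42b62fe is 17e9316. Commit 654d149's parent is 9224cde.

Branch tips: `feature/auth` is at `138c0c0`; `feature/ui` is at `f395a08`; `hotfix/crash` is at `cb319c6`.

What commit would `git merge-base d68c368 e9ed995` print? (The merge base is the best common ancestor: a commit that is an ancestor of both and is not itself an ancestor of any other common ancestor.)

Ancestors of d68c368: {138c0c0, d68c368}.
Ancestors of e9ed995: {138c0c0, 17e9316, e9ed995}.
Common ancestors: {138c0c0}.
The only common ancestor is 138c0c0, so it is the merge base.

138c0c0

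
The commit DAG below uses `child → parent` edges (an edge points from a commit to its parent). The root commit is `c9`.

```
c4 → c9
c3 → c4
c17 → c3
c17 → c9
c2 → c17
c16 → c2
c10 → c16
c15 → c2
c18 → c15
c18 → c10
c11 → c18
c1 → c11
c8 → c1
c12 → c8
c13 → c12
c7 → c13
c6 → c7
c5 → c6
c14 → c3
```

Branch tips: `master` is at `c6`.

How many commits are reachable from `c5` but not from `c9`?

Reachable from c5: {c1, c10, c11, c12, c13, c15, c16, c17, c18, c2, c3, c4, c5, c6, c7, c8, c9}.
Reachable from c9: {c9}.
In c5's history but not c9's: {c1, c10, c11, c12, c13, c15, c16, c17, c18, c2, c3, c4, c5, c6, c7, c8} — 16 commits.

16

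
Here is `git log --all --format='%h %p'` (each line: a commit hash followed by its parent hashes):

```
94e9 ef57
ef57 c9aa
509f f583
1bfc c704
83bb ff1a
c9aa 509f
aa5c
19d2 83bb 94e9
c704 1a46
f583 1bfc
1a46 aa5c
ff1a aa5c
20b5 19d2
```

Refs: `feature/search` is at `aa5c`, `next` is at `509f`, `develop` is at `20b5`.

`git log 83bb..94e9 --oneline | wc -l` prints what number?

8

Reachable from 94e9: {1a46, 1bfc, 509f, 94e9, aa5c, c704, c9aa, ef57, f583}.
Reachable from 83bb: {83bb, aa5c, ff1a}.
In 94e9's history but not 83bb's: {1a46, 1bfc, 509f, 94e9, c704, c9aa, ef57, f583} — 8 commits.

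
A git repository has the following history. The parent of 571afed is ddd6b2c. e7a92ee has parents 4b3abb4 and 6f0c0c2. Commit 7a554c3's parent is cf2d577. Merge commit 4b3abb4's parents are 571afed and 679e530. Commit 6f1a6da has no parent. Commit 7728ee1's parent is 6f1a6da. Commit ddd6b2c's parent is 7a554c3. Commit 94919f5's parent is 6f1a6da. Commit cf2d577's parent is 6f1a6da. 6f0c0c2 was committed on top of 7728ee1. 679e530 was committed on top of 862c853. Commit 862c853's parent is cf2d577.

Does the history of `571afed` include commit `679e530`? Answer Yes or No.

Ancestors of 571afed: {571afed, 6f1a6da, 7a554c3, cf2d577, ddd6b2c}.
679e530 is not in that set, so it is not an ancestor of 571afed.

No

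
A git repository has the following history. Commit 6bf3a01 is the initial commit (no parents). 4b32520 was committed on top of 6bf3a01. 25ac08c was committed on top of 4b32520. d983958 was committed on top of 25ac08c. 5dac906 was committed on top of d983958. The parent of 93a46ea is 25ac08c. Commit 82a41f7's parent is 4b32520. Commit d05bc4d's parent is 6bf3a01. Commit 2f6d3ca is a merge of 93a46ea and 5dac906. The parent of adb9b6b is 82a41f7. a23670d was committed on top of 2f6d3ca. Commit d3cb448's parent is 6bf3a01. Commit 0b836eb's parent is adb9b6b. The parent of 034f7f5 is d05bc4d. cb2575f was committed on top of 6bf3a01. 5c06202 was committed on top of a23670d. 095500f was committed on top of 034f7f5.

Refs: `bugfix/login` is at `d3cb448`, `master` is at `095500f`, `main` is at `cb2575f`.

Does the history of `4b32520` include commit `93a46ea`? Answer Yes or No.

Ancestors of 4b32520: {4b32520, 6bf3a01}.
93a46ea is not in that set, so it is not an ancestor of 4b32520.

No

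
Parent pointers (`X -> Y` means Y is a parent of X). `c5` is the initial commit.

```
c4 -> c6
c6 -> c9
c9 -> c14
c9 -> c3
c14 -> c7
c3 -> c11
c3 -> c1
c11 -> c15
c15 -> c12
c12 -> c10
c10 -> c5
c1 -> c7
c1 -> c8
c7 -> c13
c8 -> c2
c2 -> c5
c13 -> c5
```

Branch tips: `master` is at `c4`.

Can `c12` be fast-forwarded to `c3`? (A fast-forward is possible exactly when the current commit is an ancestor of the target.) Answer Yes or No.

A fast-forward from c12 to c3 is possible iff c12 is an ancestor of c3.
Ancestors of c3: {c1, c10, c11, c12, c13, c15, c2, c3, c5, c7, c8}.
c12 is among them, so fast-forward is possible.

Yes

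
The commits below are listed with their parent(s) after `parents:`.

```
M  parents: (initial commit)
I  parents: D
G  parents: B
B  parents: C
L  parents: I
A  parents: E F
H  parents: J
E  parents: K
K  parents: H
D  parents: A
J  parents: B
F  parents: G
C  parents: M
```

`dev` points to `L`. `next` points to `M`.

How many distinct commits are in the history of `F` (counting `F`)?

5

Walking parent pointers from F: reachable set = {B, C, F, G, M}.
That is 5 commits.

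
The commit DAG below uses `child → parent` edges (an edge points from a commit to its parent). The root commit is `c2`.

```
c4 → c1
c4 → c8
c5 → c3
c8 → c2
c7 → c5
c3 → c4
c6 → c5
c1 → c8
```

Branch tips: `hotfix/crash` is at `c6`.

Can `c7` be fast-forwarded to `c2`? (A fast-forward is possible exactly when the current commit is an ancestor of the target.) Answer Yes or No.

A fast-forward from c7 to c2 is possible iff c7 is an ancestor of c2.
Ancestors of c2: {c2}.
c7 is not among them, so fast-forward is not possible.

No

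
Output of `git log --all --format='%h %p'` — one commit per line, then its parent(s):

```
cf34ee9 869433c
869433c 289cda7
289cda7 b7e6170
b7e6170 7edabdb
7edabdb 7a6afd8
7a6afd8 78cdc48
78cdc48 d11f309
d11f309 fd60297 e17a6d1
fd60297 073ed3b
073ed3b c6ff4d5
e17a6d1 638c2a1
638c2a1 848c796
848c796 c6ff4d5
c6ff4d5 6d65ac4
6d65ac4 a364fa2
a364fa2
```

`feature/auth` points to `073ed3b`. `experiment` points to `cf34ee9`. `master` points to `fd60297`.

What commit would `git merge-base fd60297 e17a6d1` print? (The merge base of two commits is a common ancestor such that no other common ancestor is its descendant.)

c6ff4d5

Ancestors of fd60297: {073ed3b, 6d65ac4, a364fa2, c6ff4d5, fd60297}.
Ancestors of e17a6d1: {638c2a1, 6d65ac4, 848c796, a364fa2, c6ff4d5, e17a6d1}.
Common ancestors: {6d65ac4, a364fa2, c6ff4d5}.
Among these, c6ff4d5 is not an ancestor of any other common ancestor — it is the merge base.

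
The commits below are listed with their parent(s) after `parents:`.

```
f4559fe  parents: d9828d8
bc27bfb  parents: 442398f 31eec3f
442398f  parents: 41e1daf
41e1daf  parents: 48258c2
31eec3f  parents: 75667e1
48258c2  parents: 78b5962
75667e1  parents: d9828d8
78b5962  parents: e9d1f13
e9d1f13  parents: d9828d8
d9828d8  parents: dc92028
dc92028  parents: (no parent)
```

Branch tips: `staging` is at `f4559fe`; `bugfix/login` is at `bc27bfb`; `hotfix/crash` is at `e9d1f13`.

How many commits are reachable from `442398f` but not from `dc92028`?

6

Reachable from 442398f: {41e1daf, 442398f, 48258c2, 78b5962, d9828d8, dc92028, e9d1f13}.
Reachable from dc92028: {dc92028}.
In 442398f's history but not dc92028's: {41e1daf, 442398f, 48258c2, 78b5962, d9828d8, e9d1f13} — 6 commits.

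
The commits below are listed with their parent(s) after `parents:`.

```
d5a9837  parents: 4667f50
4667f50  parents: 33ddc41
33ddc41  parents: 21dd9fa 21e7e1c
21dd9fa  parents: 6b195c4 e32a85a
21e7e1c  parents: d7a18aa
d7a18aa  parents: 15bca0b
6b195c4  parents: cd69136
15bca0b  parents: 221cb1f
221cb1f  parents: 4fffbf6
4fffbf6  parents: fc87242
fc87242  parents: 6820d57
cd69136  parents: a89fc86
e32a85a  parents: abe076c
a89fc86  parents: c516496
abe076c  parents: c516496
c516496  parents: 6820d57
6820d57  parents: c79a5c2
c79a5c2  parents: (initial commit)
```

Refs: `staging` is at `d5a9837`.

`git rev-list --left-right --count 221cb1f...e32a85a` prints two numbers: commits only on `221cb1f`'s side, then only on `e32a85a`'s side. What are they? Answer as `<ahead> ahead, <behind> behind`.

Reachable from 221cb1f: {221cb1f, 4fffbf6, 6820d57, c79a5c2, fc87242}.
Reachable from e32a85a: {6820d57, abe076c, c516496, c79a5c2, e32a85a}.
Only in 221cb1f's history (ahead): {221cb1f, 4fffbf6, fc87242} — 3.
Only in e32a85a's history (behind): {abe076c, c516496, e32a85a} — 3.

3 ahead, 3 behind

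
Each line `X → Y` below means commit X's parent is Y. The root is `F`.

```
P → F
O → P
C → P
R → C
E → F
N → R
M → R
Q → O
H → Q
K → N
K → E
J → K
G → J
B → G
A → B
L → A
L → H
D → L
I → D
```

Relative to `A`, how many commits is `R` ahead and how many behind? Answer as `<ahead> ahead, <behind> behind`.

Reachable from R: {C, F, P, R}.
Reachable from A: {A, B, C, E, F, G, J, K, N, P, R}.
Only in R's history (ahead): {} — 0.
Only in A's history (behind): {A, B, E, G, J, K, N} — 7.

0 ahead, 7 behind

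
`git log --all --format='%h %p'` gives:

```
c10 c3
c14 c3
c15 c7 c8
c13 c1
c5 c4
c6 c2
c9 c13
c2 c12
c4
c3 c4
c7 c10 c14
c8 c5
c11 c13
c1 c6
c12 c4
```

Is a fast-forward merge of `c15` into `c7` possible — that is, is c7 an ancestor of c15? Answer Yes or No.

A fast-forward from c7 to c15 is possible iff c7 is an ancestor of c15.
Ancestors of c15: {c10, c14, c15, c3, c4, c5, c7, c8}.
c7 is among them, so fast-forward is possible.

Yes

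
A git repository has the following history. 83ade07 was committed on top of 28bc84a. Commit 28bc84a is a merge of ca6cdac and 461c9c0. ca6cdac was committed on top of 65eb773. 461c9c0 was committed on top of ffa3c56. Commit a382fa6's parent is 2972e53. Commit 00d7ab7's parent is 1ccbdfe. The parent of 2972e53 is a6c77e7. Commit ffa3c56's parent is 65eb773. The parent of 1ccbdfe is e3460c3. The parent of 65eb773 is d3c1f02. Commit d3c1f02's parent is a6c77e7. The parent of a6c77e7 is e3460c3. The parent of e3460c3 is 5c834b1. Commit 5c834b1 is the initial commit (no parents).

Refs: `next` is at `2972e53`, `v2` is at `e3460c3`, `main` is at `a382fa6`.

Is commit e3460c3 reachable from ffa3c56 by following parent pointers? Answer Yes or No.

Ancestors of ffa3c56 (commits reachable by following parents): {5c834b1, 65eb773, a6c77e7, d3c1f02, e3460c3, ffa3c56}.
e3460c3 is in that set, so it is an ancestor of ffa3c56.

Yes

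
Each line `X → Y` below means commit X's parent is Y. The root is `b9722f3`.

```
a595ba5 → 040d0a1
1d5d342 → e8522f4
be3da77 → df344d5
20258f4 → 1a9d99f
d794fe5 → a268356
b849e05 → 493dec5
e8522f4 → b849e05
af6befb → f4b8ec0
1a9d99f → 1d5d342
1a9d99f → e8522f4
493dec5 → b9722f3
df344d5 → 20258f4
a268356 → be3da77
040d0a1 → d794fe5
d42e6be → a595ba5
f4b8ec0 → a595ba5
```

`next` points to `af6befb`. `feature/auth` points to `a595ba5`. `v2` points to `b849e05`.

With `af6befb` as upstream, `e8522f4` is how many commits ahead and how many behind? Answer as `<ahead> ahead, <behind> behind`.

Reachable from e8522f4: {493dec5, b849e05, b9722f3, e8522f4}.
Reachable from af6befb: {040d0a1, 1a9d99f, 1d5d342, 20258f4, 493dec5, a268356, a595ba5, af6befb, b849e05, b9722f3, be3da77, d794fe5, df344d5, e8522f4, f4b8ec0}.
Only in e8522f4's history (ahead): {} — 0.
Only in af6befb's history (behind): {040d0a1, 1a9d99f, 1d5d342, 20258f4, a268356, a595ba5, af6befb, be3da77, d794fe5, df344d5, f4b8ec0} — 11.

0 ahead, 11 behind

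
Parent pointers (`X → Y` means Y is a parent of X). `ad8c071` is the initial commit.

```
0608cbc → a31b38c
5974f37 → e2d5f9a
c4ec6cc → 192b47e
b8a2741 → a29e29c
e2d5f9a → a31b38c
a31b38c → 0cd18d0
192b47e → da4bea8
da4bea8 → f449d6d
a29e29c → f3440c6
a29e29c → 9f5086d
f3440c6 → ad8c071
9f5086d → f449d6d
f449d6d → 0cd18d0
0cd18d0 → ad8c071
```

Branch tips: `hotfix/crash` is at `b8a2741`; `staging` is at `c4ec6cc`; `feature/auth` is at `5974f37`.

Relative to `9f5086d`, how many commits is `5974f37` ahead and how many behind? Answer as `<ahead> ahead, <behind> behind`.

3 ahead, 2 behind

Reachable from 5974f37: {0cd18d0, 5974f37, a31b38c, ad8c071, e2d5f9a}.
Reachable from 9f5086d: {0cd18d0, 9f5086d, ad8c071, f449d6d}.
Only in 5974f37's history (ahead): {5974f37, a31b38c, e2d5f9a} — 3.
Only in 9f5086d's history (behind): {9f5086d, f449d6d} — 2.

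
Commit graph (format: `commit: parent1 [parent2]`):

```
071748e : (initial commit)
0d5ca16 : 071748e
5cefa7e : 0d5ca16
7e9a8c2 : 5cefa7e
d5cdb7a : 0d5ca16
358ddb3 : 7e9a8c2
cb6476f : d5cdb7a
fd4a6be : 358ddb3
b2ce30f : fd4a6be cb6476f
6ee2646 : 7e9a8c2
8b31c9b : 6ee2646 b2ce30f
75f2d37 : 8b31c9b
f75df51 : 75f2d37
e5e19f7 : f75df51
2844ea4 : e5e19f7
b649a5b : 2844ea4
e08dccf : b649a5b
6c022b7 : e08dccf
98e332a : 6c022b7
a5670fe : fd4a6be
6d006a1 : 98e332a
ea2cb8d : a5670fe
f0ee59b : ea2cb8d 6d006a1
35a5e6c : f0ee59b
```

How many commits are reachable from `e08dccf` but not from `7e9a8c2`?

13

Reachable from e08dccf: {071748e, 0d5ca16, 2844ea4, 358ddb3, 5cefa7e, 6ee2646, 75f2d37, 7e9a8c2, 8b31c9b, b2ce30f, b649a5b, cb6476f, d5cdb7a, e08dccf, e5e19f7, f75df51, fd4a6be}.
Reachable from 7e9a8c2: {071748e, 0d5ca16, 5cefa7e, 7e9a8c2}.
In e08dccf's history but not 7e9a8c2's: {2844ea4, 358ddb3, 6ee2646, 75f2d37, 8b31c9b, b2ce30f, b649a5b, cb6476f, d5cdb7a, e08dccf, e5e19f7, f75df51, fd4a6be} — 13 commits.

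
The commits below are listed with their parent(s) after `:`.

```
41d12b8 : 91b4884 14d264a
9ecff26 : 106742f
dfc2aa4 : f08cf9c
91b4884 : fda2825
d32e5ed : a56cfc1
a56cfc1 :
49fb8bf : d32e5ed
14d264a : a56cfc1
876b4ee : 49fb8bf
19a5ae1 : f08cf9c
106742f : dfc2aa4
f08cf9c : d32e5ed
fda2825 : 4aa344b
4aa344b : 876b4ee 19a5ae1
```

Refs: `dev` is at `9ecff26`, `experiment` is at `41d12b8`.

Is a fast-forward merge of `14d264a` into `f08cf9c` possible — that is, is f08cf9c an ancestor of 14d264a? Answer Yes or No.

No

A fast-forward from f08cf9c to 14d264a is possible iff f08cf9c is an ancestor of 14d264a.
Ancestors of 14d264a: {14d264a, a56cfc1}.
f08cf9c is not among them, so fast-forward is not possible.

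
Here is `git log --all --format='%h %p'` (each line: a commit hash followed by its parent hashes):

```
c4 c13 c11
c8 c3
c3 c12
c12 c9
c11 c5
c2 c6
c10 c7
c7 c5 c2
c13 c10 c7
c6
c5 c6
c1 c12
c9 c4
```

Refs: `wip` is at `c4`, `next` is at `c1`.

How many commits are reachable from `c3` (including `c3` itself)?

Walking parent pointers from c3: reachable set = {c10, c11, c12, c13, c2, c3, c4, c5, c6, c7, c9}.
That is 11 commits.

11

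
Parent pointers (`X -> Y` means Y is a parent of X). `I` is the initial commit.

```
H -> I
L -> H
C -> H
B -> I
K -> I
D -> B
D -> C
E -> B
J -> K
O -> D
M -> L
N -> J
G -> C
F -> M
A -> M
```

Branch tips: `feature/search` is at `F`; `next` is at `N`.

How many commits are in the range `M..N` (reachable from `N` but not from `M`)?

Reachable from N: {I, J, K, N}.
Reachable from M: {H, I, L, M}.
In N's history but not M's: {J, K, N} — 3 commits.

3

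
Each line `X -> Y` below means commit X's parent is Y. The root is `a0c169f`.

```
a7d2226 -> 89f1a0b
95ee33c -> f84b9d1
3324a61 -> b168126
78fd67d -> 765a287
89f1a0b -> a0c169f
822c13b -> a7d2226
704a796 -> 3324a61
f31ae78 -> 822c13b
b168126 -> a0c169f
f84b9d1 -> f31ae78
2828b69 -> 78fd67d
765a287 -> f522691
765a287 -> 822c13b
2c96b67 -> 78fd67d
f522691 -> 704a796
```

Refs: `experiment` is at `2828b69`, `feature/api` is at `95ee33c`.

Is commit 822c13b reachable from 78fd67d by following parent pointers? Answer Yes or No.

Yes

Ancestors of 78fd67d (commits reachable by following parents): {3324a61, 704a796, 765a287, 78fd67d, 822c13b, 89f1a0b, a0c169f, a7d2226, b168126, f522691}.
822c13b is in that set, so it is an ancestor of 78fd67d.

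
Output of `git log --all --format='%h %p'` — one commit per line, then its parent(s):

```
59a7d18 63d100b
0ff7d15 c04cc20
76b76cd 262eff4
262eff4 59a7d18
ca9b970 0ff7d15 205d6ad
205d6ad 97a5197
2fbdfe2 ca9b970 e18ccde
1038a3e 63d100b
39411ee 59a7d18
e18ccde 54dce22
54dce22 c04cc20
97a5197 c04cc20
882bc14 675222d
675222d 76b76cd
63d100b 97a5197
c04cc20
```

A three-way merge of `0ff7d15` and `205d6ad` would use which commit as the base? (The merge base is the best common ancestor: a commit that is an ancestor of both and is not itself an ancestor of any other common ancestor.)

c04cc20

Ancestors of 0ff7d15: {0ff7d15, c04cc20}.
Ancestors of 205d6ad: {205d6ad, 97a5197, c04cc20}.
Common ancestors: {c04cc20}.
The only common ancestor is c04cc20, so it is the merge base.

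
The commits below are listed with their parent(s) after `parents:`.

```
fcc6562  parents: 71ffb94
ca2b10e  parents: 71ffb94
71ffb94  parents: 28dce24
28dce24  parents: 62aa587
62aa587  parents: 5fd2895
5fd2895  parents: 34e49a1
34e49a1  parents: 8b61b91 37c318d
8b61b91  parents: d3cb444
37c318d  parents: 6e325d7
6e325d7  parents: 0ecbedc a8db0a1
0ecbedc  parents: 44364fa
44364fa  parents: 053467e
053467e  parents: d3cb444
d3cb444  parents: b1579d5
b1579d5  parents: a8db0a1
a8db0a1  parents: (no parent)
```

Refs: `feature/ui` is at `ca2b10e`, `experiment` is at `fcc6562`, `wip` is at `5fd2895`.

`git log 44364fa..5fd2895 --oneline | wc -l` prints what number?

6

Reachable from 5fd2895: {053467e, 0ecbedc, 34e49a1, 37c318d, 44364fa, 5fd2895, 6e325d7, 8b61b91, a8db0a1, b1579d5, d3cb444}.
Reachable from 44364fa: {053467e, 44364fa, a8db0a1, b1579d5, d3cb444}.
In 5fd2895's history but not 44364fa's: {0ecbedc, 34e49a1, 37c318d, 5fd2895, 6e325d7, 8b61b91} — 6 commits.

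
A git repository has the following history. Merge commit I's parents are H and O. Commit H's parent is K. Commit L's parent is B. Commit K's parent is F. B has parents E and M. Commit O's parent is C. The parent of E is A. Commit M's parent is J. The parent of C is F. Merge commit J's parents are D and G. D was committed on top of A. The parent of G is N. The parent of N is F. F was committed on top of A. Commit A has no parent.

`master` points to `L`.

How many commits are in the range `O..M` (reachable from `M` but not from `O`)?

Reachable from M: {A, D, F, G, J, M, N}.
Reachable from O: {A, C, F, O}.
In M's history but not O's: {D, G, J, M, N} — 5 commits.

5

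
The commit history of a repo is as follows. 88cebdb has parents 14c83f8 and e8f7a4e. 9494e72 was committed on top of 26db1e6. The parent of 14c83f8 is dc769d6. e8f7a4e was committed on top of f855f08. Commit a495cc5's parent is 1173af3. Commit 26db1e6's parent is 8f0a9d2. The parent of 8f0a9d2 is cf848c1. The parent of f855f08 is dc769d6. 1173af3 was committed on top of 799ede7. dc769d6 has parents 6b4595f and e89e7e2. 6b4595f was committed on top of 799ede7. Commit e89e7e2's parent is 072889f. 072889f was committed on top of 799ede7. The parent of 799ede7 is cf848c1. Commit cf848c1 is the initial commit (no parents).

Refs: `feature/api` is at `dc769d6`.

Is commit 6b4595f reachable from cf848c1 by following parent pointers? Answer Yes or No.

Ancestors of cf848c1: {cf848c1}.
6b4595f is not in that set, so it is not an ancestor of cf848c1.

No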